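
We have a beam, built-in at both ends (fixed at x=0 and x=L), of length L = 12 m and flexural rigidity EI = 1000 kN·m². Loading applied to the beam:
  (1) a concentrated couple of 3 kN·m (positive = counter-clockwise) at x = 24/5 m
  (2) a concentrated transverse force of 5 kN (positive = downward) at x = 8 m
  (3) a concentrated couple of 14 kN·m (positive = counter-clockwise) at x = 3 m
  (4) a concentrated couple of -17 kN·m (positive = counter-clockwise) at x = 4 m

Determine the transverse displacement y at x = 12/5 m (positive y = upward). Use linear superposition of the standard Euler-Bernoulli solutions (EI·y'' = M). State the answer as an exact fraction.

y(12/5) = -35519/9375000 m

Load 1 — applied couple M₀=3 kN·m at a=24/5 m (b=L-a=36/5):
  y_1 = (R_Ax³/6 - M_Ax²/2)/EI  [x≤a] with R_A=9/25, M_A=9/25 = ((9/25)·(12/5)³/6 - (9/25)·(12/5)²/2)/1000 = -81/390625 m
Load 2 — point force P=5 kN at a=8 m (b=L-a=4):
  y_2 = -Pb²x²(3aL-(3a+b)x)/(6L³EI)  [x≤a] = -5·4²·(12/5)²·(3·8·12-(3·8+4)·(12/5))/(6·12³·1000) = -92/9375 m
Load 3 — applied couple M₀=14 kN·m at a=3 m (b=L-a=9):
  y_3 = (R_Ax³/6 - M_Ax²/2)/EI  [x≤a] with R_A=21/16, M_A=-21/8 = ((21/16)·(12/5)³/6 - (-21/8)·(12/5)²/2)/1000 = 1323/125000 m
Load 4 — applied couple M₀=-17 kN·m at a=4 m (b=L-a=8):
  y_4 = (R_Ax³/6 - M_Ax²/2)/EI  [x≤a] with R_A=-17/9, M_A=0 = ((-17/9)·(12/5)³/6 - 0·(12/5)²/2)/1000 = -68/15625 m
Superposition: y = Σ y_i = -35519/9375000 m ≈ -0.003789 m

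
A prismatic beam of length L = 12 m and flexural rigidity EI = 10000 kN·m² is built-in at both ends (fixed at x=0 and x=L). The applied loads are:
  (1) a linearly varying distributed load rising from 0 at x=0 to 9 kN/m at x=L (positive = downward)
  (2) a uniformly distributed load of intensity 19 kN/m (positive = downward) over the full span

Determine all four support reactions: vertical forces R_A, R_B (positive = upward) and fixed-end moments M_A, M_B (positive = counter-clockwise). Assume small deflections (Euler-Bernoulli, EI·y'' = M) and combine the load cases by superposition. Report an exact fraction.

R_A = 651/5 kN, M_A = 1356/5 kN·m, R_B = 759/5 kN, M_B = -1464/5 kN·m

Load 1 — triangular load w₀=9 kN/m (0→w₀ over full span):
  R_A = 3w₀L/20 = 3·9·12/20 = 81/5 kN
  M_A = w₀L²/30 = 9·12²/30 = 216/5 kN·m
  R_B = 7w₀L/20 = 7·9·12/20 = 189/5 kN
  M_B = -w₀L²/20 = -9·12²/20 = -324/5 kN·m
Load 2 — uniform load w=19 kN/m over full span:
  R_A = wL/2 = 19·12/2 = 114 kN
  M_A = wL²/12 = 19·12²/12 = 228 kN·m
  R_B = wL/2 = 19·12/2 = 114 kN
  M_B = -wL²/12 = -19·12²/12 = -228 kN·m
Superposition: R_A = 651/5 kN, M_A = 1356/5 kN·m, R_B = 759/5 kN, M_B = -1464/5 kN·m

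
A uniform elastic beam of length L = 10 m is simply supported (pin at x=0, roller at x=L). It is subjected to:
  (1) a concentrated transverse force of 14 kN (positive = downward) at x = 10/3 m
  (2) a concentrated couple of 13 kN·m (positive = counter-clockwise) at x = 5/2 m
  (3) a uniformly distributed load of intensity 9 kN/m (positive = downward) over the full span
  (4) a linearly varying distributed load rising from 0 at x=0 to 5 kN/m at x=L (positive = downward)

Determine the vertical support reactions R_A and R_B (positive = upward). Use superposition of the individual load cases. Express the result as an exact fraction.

Load 1 — point force P=14 kN at a=10/3 m (b=L-a=20/3):
  R_A = Pb/L = 14·(20/3)/10 = 28/3 kN
  R_B = Pa/L = 14·(10/3)/10 = 14/3 kN
Load 2 — applied couple M₀=13 kN·m at a=5/2 m (b=L-a=15/2):
  R_A = M₀/L = 13/10 kN
  R_B = -M₀/L = -13/10 kN
Load 3 — uniform load w=9 kN/m over full span:
  R_A = wL/2 = 9·10/2 = 45 kN
  R_B = wL/2 = 9·10/2 = 45 kN
Load 4 — triangular load w₀=5 kN/m (0→w₀ over full span):
  R_A = w₀L/6 = 5·10/6 = 25/3 kN
  R_B = w₀L/3 = 5·10/3 = 50/3 kN
Superposition: R_A = 1919/30 kN, R_B = 1951/30 kN

R_A = 1919/30 kN, R_B = 1951/30 kN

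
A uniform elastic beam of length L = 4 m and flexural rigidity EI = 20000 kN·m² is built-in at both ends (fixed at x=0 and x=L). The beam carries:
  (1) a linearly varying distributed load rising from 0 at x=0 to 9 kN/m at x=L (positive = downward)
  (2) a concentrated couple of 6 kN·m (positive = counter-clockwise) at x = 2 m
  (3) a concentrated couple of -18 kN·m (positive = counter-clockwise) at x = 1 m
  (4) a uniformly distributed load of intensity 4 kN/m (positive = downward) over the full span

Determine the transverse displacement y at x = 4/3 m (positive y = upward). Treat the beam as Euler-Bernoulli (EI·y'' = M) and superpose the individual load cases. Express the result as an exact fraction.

y(4/3) = -1331/3037500 m

Load 1 — triangular load w₀=9 kN/m (0→w₀ over full span):
  y_1 = -w₀x²(L-x)²(x+2L)/(120LEI) = -9·(4/3)²·(4-(4/3))²·((4/3)+2·4)/(120·4·20000) = -28/253125 m
Load 2 — applied couple M₀=6 kN·m at a=2 m (b=L-a=2):
  y_2 = (R_Ax³/6 - M_Ax²/2)/EI  [x≤a] with R_A=9/4, M_A=3/2 = ((9/4)·(4/3)³/6 - (3/2)·(4/3)²/2)/20000 = -1/45000 m
Load 3 — applied couple M₀=-18 kN·m at a=1 m (b=L-a=3):
  y_3 = (R_Ax³/6 - M_Ax²/2 - M₀(x-a)²/2)/EI  [x>a] with R_A=-81/16, M_A=27/8 = ((-81/16)·(4/3)³/6 - (27/8)·(4/3)²/2 - (-18)·((4/3)-1)²/2)/20000 = -1/5000 m
Load 4 — uniform load w=4 kN/m over full span:
  y_4 = -wx²(L-x)²/(24EI) = -4·(4/3)²·(4-(4/3))²/(24·20000) = -16/151875 m
Superposition: y = Σ y_i = -1331/3037500 m ≈ -0.000438 m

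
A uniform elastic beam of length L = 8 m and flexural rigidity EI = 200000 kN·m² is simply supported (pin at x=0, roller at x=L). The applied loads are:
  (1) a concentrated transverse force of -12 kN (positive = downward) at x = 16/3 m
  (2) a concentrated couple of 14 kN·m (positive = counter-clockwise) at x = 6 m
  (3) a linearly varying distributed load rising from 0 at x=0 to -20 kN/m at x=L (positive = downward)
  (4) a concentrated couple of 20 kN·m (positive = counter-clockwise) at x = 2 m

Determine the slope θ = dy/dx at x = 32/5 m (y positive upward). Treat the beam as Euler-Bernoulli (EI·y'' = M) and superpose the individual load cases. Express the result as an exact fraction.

Load 1 — point force P=-12 kN at a=16/3 m (b=L-a=8/3):
  θ_1 = -Pa(2L²-6Lx+3x²+a²)/(6LEI)  [x>a] = -(-12)·(16/3)·(2·8²-6·8·(32/5)+3·(32/5)²+(16/3)²)/(6·8·200000) = -392/2109375 rad
Load 2 — applied couple M₀=14 kN·m at a=6 m (b=L-a=2):
  θ_2 = (M₀x²/(2L)-M₀(x-a)+C₁)/EI  [x>a] with C₁=M₀(3b²-L²)/(6L)=-91/6 = (14·(32/5)²/(2·8)-14·((32/5)-6)+(-91/6))/200000 = 2261/30000000 rad
Load 3 — triangular load w₀=-20 kN/m (0→w₀ over full span):
  θ_3 = -w₀(7L⁴-30L²x²+15x⁴)/(360LEI) = -(-20)·(7·8⁴-30·8²·(32/5)²+15·(32/5)⁴)/(360·8·200000) = -3028/3515625 rad
Load 4 — applied couple M₀=20 kN·m at a=2 m (b=L-a=6):
  θ_4 = (M₀x²/(2L)-M₀(x-a)+C₁)/EI  [x>a] with C₁=M₀(3b²-L²)/(6L)=55/3 = (20·(32/5)²/(2·8)-20·((32/5)-2)+(55/3))/200000 = -277/3000000 rad
Superposition: θ = Σ θ_i = -1436537/1350000000 rad ≈ -0.001064 rad

θ(32/5) = -1436537/1350000000 rad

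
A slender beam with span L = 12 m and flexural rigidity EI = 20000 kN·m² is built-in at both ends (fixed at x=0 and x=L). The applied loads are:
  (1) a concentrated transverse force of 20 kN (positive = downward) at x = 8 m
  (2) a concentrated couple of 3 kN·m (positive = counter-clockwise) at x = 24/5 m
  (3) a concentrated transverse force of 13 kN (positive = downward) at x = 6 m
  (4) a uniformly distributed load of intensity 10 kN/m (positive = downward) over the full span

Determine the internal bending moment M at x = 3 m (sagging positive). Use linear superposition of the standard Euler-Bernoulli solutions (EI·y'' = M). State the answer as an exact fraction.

Load 1 — point force P=20 kN at a=8 m (b=L-a=4):
  M_1 = Pb²(3a+b)x/L³ - Pab²/L²  [x≤a] = 20·4²·(3·8+4)·3/12³ - 20·8·4²/12² = -20/9 kN·m
Load 2 — applied couple M₀=3 kN·m at a=24/5 m (b=L-a=36/5):
  M_2 = R_Ax - M_A  [x≤a] with R_A=9/25, M_A=9/25 = (9/25)·3 - (9/25) = 18/25 kN·m
Load 3 — point force P=13 kN at a=6 m (b=L-a=6):
  M_3 = Pb²(3a+b)x/L³ - Pab²/L²  [x≤a] = 13·6²·(3·6+6)·3/12³ - 13·6·6²/12² = 0 kN·m
Load 4 — uniform load w=10 kN/m over full span:
  M_4 = wLx/2 - wL²/12 - wx²/2 = 10·12·3/2 - 10·12²/12 - 10·3²/2 = 15 kN·m
Superposition: M = Σ M_i = 3037/225 kN·m ≈ 13.497778 kN·m

M(3) = 3037/225 kN·m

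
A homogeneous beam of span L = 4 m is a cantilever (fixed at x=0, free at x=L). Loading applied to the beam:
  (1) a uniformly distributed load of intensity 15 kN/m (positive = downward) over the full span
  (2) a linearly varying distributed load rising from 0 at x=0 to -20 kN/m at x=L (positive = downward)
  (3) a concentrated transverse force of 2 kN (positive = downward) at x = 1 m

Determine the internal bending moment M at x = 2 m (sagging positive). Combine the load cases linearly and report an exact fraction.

Load 1 — uniform load w=15 kN/m over full span:
  M_1 = -w(L-x)²/2 = -15·(4-2)²/2 = -30 kN·m
Load 2 — triangular load w₀=-20 kN/m (0→w₀ over full span):
  M_2 = w₀Lx/2 - w₀L²/3 - w₀x³/(6L) = (-20)·4·2/2 - (-20)·4²/3 - (-20)·2³/(6·4) = 100/3 kN·m
Load 3 — point force P=2 kN at a=1 m (b=L-a=3):
  M_3 = 0  [x>a] = 0 kN·m
Superposition: M = Σ M_i = 10/3 kN·m ≈ 3.333333 kN·m

M(2) = 10/3 kN·m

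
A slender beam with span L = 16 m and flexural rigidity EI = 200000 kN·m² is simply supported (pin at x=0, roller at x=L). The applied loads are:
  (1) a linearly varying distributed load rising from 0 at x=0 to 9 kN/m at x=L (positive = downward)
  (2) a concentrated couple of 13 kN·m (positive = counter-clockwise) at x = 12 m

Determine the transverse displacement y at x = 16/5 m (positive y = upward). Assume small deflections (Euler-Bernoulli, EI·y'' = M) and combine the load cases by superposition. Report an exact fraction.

Load 1 — triangular load w₀=9 kN/m (0→w₀ over full span):
  y_1 = -w₀x(7L⁴-10L²x²+3x⁴)/(360LEI) = -9·(16/5)·(7·16⁴-10·16²·(16/5)²+3·(16/5)⁴)/(360·16·200000) = -528384/48828125 m
Load 2 — applied couple M₀=13 kN·m at a=12 m (b=L-a=4):
  y_2 = (M₀x³/(6L)+C₁x)/EI  [x≤a] with C₁=M₀(3b²-L²)/(6L)=-169/6 = (13·(16/5)³/(6·16)+(-169/6)·(16/5))/200000 = -1339/3125000 m
Superposition: y = Σ y_i = -4394447/390625000 m ≈ -0.011250 m

y(16/5) = -4394447/390625000 m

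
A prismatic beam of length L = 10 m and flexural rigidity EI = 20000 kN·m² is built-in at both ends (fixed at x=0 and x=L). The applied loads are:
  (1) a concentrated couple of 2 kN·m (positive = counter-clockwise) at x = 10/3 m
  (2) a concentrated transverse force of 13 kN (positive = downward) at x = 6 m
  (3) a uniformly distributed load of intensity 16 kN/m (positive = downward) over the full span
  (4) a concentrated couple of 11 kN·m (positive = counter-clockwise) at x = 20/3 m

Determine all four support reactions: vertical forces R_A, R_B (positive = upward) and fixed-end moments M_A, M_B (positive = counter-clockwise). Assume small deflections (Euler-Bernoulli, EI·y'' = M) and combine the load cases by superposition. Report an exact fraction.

R_A = 32366/375 kN, M_A = 3737/25 kN·m, R_B = 32509/375 kN, M_B = -11354/75 kN·m

Load 1 — applied couple M₀=2 kN·m at a=10/3 m (b=L-a=20/3):
  R_A = 6M₀ab/L³ = 6·2·(10/3)·(20/3)/10³ = 4/15 kN
  M_A = M₀b(2a-b)/L² = 2·(20/3)·(2·(10/3)-(20/3))/10² = 0 kN·m
  R_B = -6M₀ab/L³ = -6·2·(10/3)·(20/3)/10³ = -4/15 kN
  M_B = M₀a(2b-a)/L² = 2·(10/3)·(2·(20/3)-(10/3))/10² = 2/3 kN·m
Load 2 — point force P=13 kN at a=6 m (b=L-a=4):
  R_A = Pb²(3a+b)/L³ = 13·4²·(3·6+4)/10³ = 572/125 kN
  M_A = Pab²/L² = 13·6·4²/10² = 312/25 kN·m
  R_B = Pa²(a+3b)/L³ = 13·6²·(6+3·4)/10³ = 1053/125 kN
  M_B = -Pa²b/L² = -13·6²·4/10² = -468/25 kN·m
Load 3 — uniform load w=16 kN/m over full span:
  R_A = wL/2 = 16·10/2 = 80 kN
  M_A = wL²/12 = 16·10²/12 = 400/3 kN·m
  R_B = wL/2 = 16·10/2 = 80 kN
  M_B = -wL²/12 = -16·10²/12 = -400/3 kN·m
Load 4 — applied couple M₀=11 kN·m at a=20/3 m (b=L-a=10/3):
  R_A = 6M₀ab/L³ = 6·11·(20/3)·(10/3)/10³ = 22/15 kN
  M_A = M₀b(2a-b)/L² = 11·(10/3)·(2·(20/3)-(10/3))/10² = 11/3 kN·m
  R_B = -6M₀ab/L³ = -6·11·(20/3)·(10/3)/10³ = -22/15 kN
  M_B = M₀a(2b-a)/L² = 11·(20/3)·(2·(10/3)-(20/3))/10² = 0 kN·m
Superposition: R_A = 32366/375 kN, M_A = 3737/25 kN·m, R_B = 32509/375 kN, M_B = -11354/75 kN·m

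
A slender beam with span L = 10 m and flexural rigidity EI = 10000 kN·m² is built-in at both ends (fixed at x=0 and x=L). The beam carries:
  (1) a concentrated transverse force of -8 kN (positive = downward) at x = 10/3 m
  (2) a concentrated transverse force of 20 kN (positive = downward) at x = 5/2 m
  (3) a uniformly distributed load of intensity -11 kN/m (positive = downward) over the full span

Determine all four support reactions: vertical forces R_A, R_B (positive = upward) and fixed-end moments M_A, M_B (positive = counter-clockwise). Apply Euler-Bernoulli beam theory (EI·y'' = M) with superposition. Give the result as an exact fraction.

Load 1 — point force P=-8 kN at a=10/3 m (b=L-a=20/3):
  R_A = Pb²(3a+b)/L³ = (-8)·(20/3)²·(3·(10/3)+(20/3))/10³ = -160/27 kN
  M_A = Pab²/L² = (-8)·(10/3)·(20/3)²/10² = -320/27 kN·m
  R_B = Pa²(a+3b)/L³ = (-8)·(10/3)²·((10/3)+3·(20/3))/10³ = -56/27 kN
  M_B = -Pa²b/L² = -(-8)·(10/3)²·(20/3)/10² = 160/27 kN·m
Load 2 — point force P=20 kN at a=5/2 m (b=L-a=15/2):
  R_A = Pb²(3a+b)/L³ = 20·(15/2)²·(3·(5/2)+(15/2))/10³ = 135/8 kN
  M_A = Pab²/L² = 20·(5/2)·(15/2)²/10² = 225/8 kN·m
  R_B = Pa²(a+3b)/L³ = 20·(5/2)²·((5/2)+3·(15/2))/10³ = 25/8 kN
  M_B = -Pa²b/L² = -20·(5/2)²·(15/2)/10² = -75/8 kN·m
Load 3 — uniform load w=-11 kN/m over full span:
  R_A = wL/2 = (-11)·10/2 = -55 kN
  M_A = wL²/12 = (-11)·10²/12 = -275/3 kN·m
  R_B = wL/2 = (-11)·10/2 = -55 kN
  M_B = -wL²/12 = -(-11)·10²/12 = 275/3 kN·m
Superposition: R_A = -9515/216 kN, M_A = -16285/216 kN·m, R_B = -11653/216 kN, M_B = 19055/216 kN·m

R_A = -9515/216 kN, M_A = -16285/216 kN·m, R_B = -11653/216 kN, M_B = 19055/216 kN·m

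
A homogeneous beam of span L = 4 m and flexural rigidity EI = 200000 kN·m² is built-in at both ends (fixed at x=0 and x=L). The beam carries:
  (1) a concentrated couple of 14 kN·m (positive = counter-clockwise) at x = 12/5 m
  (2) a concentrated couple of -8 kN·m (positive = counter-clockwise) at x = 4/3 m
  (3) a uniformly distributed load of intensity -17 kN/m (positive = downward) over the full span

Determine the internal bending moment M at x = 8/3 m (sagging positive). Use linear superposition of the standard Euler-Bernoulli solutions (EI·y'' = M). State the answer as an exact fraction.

M(8/3) = -878/75 kN·m

Load 1 — applied couple M₀=14 kN·m at a=12/5 m (b=L-a=8/5):
  M_1 = R_Ax - M_A - M₀  [x>a] with R_A=126/25, M_A=112/25 = (126/25)·(8/3) - (112/25) - 14 = -126/25 kN·m
Load 2 — applied couple M₀=-8 kN·m at a=4/3 m (b=L-a=8/3):
  M_2 = R_Ax - M_A - M₀  [x>a] with R_A=-8/3, M_A=0 = (-8/3)·(8/3) - 0 - (-8) = 8/9 kN·m
Load 3 — uniform load w=-17 kN/m over full span:
  M_3 = wLx/2 - wL²/12 - wx²/2 = (-17)·4·(8/3)/2 - (-17)·4²/12 - (-17)·(8/3)²/2 = -68/9 kN·m
Superposition: M = Σ M_i = -878/75 kN·m ≈ -11.706667 kN·m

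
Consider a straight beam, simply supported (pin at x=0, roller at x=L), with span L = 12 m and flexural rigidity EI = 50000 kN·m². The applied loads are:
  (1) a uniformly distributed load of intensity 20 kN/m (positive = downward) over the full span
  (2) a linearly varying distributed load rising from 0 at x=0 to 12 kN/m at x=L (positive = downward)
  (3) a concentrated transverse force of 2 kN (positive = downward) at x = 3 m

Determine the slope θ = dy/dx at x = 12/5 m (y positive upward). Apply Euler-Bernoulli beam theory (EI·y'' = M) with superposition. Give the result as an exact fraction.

Load 1 — uniform load w=20 kN/m over full span:
  θ_1 = -w(L³-6Lx²+4x³)/(24EI) = -20·(12³-6·12·(12/5)²+4·(12/5)³)/(24·50000) = -1782/78125 rad
Load 2 — triangular load w₀=12 kN/m (0→w₀ over full span):
  θ_2 = -w₀(7L⁴-30L²x²+15x⁴)/(360LEI) = -12·(7·12⁴-30·12²·(12/5)²+15·(12/5)⁴)/(360·12·50000) = -13104/1953125 rad
Load 3 — point force P=2 kN at a=3 m (b=L-a=9):
  θ_3 = -Pb(L²-b²-3x²)/(6LEI)  [x≤a] = -2·9·(12²-9²-3·(12/5)²)/(6·12·50000) = -1143/5000000 rad
Superposition: θ = Σ θ_i = -3718431/125000000 rad ≈ -0.029747 rad

θ(12/5) = -3718431/125000000 rad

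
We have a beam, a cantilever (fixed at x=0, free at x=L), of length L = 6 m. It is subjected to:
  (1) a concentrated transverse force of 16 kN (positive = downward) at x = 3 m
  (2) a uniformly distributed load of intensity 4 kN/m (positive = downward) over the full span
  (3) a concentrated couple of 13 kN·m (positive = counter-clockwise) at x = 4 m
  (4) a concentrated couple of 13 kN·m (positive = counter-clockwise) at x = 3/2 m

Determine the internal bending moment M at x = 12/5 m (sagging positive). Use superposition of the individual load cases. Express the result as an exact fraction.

Load 1 — point force P=16 kN at a=3 m (b=L-a=3):
  M_1 = -P(a-x)  [x≤a] = -16·(3-(12/5)) = -48/5 kN·m
Load 2 — uniform load w=4 kN/m over full span:
  M_2 = -w(L-x)²/2 = -4·(6-(12/5))²/2 = -648/25 kN·m
Load 3 — applied couple M₀=13 kN·m at a=4 m (b=L-a=2):
  M_3 = M₀  [x≤a] = 13 = 13 kN·m
Load 4 — applied couple M₀=13 kN·m at a=3/2 m (b=L-a=9/2):
  M_4 = 0  [x>a] = 0 kN·m
Superposition: M = Σ M_i = -563/25 kN·m ≈ -22.520000 kN·m

M(12/5) = -563/25 kN·m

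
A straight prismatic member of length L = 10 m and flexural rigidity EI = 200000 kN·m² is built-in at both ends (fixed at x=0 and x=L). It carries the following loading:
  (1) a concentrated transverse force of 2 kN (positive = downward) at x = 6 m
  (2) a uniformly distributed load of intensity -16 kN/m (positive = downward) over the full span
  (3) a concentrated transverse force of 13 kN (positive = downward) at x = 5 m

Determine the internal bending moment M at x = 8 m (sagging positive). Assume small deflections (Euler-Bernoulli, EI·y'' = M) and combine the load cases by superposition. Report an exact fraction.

Load 1 — point force P=2 kN at a=6 m (b=L-a=4):
  M_1 = Pa²(a+3b)(L-x)/L³ - Pa²b/L²  [x>a] = 2·6²·(6+3·4)·(10-8)/10³ - 2·6²·4/10² = -36/125 kN·m
Load 2 — uniform load w=-16 kN/m over full span:
  M_2 = wLx/2 - wL²/12 - wx²/2 = (-16)·10·8/2 - (-16)·10²/12 - (-16)·8²/2 = 16/3 kN·m
Load 3 — point force P=13 kN at a=5 m (b=L-a=5):
  M_3 = Pa²(a+3b)(L-x)/L³ - Pa²b/L²  [x>a] = 13·5²·(5+3·5)·(10-8)/10³ - 13·5²·5/10² = -13/4 kN·m
Superposition: M = Σ M_i = 2693/1500 kN·m ≈ 1.795333 kN·m

M(8) = 2693/1500 kN·m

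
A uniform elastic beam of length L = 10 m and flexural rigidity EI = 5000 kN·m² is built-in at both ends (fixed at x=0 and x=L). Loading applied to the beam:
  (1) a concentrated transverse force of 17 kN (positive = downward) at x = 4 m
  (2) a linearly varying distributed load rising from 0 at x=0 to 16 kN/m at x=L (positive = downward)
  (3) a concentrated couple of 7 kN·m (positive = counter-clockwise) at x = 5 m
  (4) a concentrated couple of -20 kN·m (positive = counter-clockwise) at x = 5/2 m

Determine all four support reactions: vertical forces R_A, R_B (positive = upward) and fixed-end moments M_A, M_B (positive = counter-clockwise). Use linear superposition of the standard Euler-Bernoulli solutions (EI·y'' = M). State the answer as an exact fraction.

Load 1 — point force P=17 kN at a=4 m (b=L-a=6):
  R_A = Pb²(3a+b)/L³ = 17·6²·(3·4+6)/10³ = 1377/125 kN
  M_A = Pab²/L² = 17·4·6²/10² = 612/25 kN·m
  R_B = Pa²(a+3b)/L³ = 17·4²·(4+3·6)/10³ = 748/125 kN
  M_B = -Pa²b/L² = -17·4²·6/10² = -408/25 kN·m
Load 2 — triangular load w₀=16 kN/m (0→w₀ over full span):
  R_A = 3w₀L/20 = 3·16·10/20 = 24 kN
  M_A = w₀L²/30 = 16·10²/30 = 160/3 kN·m
  R_B = 7w₀L/20 = 7·16·10/20 = 56 kN
  M_B = -w₀L²/20 = -16·10²/20 = -80 kN·m
Load 3 — applied couple M₀=7 kN·m at a=5 m (b=L-a=5):
  R_A = 6M₀ab/L³ = 6·7·5·5/10³ = 21/20 kN
  M_A = M₀b(2a-b)/L² = 7·5·(2·5-5)/10² = 7/4 kN·m
  R_B = -6M₀ab/L³ = -6·7·5·5/10³ = -21/20 kN
  M_B = M₀a(2b-a)/L² = 7·5·(2·5-5)/10² = 7/4 kN·m
Load 4 — applied couple M₀=-20 kN·m at a=5/2 m (b=L-a=15/2):
  R_A = 6M₀ab/L³ = 6·(-20)·(5/2)·(15/2)/10³ = -9/4 kN
  M_A = M₀b(2a-b)/L² = (-20)·(15/2)·(2·(5/2)-(15/2))/10² = 15/4 kN·m
  R_B = -6M₀ab/L³ = -6·(-20)·(5/2)·(15/2)/10³ = 9/4 kN
  M_B = M₀a(2b-a)/L² = (-20)·(5/2)·(2·(15/2)-(5/2))/10² = -25/4 kN·m
Superposition: R_A = 4227/125 kN, M_A = 12497/150 kN·m, R_B = 7898/125 kN, M_B = -5041/50 kN·m

R_A = 4227/125 kN, M_A = 12497/150 kN·m, R_B = 7898/125 kN, M_B = -5041/50 kN·m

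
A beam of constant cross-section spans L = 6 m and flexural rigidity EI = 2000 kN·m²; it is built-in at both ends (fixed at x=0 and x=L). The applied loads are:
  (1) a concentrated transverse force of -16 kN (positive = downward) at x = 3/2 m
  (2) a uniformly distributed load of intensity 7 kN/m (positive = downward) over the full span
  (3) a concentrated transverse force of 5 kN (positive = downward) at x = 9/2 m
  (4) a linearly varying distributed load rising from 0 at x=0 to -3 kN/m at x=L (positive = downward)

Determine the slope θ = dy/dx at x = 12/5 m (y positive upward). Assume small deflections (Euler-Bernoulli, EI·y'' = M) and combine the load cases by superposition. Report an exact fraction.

Load 1 — point force P=-16 kN at a=3/2 m (b=L-a=9/2):
  θ_1 = Pa²(L-x)(2bL-(3b+a)(L-x))/(2L³EI)  [x>a] = (-16)·(3/2)²·(6-(12/5))·(2·(9/2)·6-(3·(9/2)+(3/2))·(6-(12/5)))/(2·6³·2000) = 0 rad
Load 2 — uniform load w=7 kN/m over full span:
  θ_2 = -wx(L-x)(L-2x)/(12EI) = -7·(12/5)·(6-(12/5))·(6-2·(12/5))/(12·2000) = -189/62500 rad
Load 3 — point force P=5 kN at a=9/2 m (b=L-a=3/2):
  θ_3 = -Pb²x(2aL-(3a+b)x)/(2L³EI)  [x≤a] = -5·(3/2)²·(12/5)·(2·(9/2)·6-(3·(9/2)+(3/2))·(12/5))/(2·6³·2000) = -9/16000 rad
Load 4 — triangular load w₀=-3 kN/m (0→w₀ over full span):
  θ_4 = -w₀(2x(L-x)(L-2x)(x+2L)+x²(L-x)²)/(120LEI) = -(-3)·(2·(12/5)·(6-(12/5))·(6-2·(12/5))·((12/5)+2·6)+(12/5)²·(6-(12/5))²)/(120·6·2000) = 243/312500 rad
Superposition: θ = Σ θ_i = -28089/10000000 rad ≈ -0.002809 rad

θ(12/5) = -28089/10000000 rad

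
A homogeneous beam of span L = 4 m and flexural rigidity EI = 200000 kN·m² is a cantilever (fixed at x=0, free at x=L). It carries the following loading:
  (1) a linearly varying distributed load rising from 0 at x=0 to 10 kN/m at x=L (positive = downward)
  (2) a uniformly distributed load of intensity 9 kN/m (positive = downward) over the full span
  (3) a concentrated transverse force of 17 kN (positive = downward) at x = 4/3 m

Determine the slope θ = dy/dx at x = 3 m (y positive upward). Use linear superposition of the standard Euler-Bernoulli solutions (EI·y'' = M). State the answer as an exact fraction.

Load 1 — triangular load w₀=10 kN/m (0→w₀ over full span):
  θ_1 = (w₀Lx²/4-w₀L²x/3-w₀x⁴/(24L))/EI = (10·4·3²/4-10·4²·3/3-10·3⁴/(24·4))/200000 = -251/640000 rad
Load 2 — uniform load w=9 kN/m over full span:
  θ_2 = -wx(x²-3Lx+3L²)/(6EI) = -9·3·(3²-3·4·3+3·4²)/(6·200000) = -189/400000 rad
Load 3 — point force P=17 kN at a=4/3 m (b=L-a=8/3):
  θ_3 = -Pa²/(2EI)  [x>a] = -17·(4/3)²/(2·200000) = -17/225000 rad
Superposition: θ = Σ θ_i = -27079/28800000 rad ≈ -0.000940 rad

θ(3) = -27079/28800000 rad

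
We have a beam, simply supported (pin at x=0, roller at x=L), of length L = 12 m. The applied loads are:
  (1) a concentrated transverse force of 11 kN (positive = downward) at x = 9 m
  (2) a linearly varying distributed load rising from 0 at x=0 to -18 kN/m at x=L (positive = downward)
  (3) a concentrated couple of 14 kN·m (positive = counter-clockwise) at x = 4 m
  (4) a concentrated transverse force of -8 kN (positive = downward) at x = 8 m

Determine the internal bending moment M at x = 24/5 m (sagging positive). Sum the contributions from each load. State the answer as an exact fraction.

M(24/5) = -19144/125 kN·m

Load 1 — point force P=11 kN at a=9 m (b=L-a=3):
  M_1 = Pbx/L  [x≤a] = 11·3·(24/5)/12 = 66/5 kN·m
Load 2 — triangular load w₀=-18 kN/m (0→w₀ over full span):
  M_2 = w₀Lx/6 - w₀x³/(6L) = (-18)·12·(24/5)/6 - (-18)·(24/5)³/(6·12) = -18144/125 kN·m
Load 3 — applied couple M₀=14 kN·m at a=4 m (b=L-a=8):
  M_3 = M₀x/L - M₀  [x>a] = 14·(24/5)/12 - 14 = -42/5 kN·m
Load 4 — point force P=-8 kN at a=8 m (b=L-a=4):
  M_4 = Pbx/L  [x≤a] = (-8)·4·(24/5)/12 = -64/5 kN·m
Superposition: M = Σ M_i = -19144/125 kN·m ≈ -153.152000 kN·m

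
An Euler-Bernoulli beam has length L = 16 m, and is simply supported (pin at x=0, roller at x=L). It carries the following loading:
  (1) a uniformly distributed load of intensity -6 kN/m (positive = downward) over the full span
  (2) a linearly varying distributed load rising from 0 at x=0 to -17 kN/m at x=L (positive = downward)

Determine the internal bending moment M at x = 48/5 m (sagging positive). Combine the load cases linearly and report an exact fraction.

Load 1 — uniform load w=-6 kN/m over full span:
  M_1 = wx(L-x)/2 = (-6)·(48/5)·(16-(48/5))/2 = -4608/25 kN·m
Load 2 — triangular load w₀=-17 kN/m (0→w₀ over full span):
  M_2 = w₀Lx/6 - w₀x³/(6L) = (-17)·16·(48/5)/6 - (-17)·(48/5)³/(6·16) = -34816/125 kN·m
Superposition: M = Σ M_i = -57856/125 kN·m ≈ -462.848000 kN·m

M(48/5) = -57856/125 kN·m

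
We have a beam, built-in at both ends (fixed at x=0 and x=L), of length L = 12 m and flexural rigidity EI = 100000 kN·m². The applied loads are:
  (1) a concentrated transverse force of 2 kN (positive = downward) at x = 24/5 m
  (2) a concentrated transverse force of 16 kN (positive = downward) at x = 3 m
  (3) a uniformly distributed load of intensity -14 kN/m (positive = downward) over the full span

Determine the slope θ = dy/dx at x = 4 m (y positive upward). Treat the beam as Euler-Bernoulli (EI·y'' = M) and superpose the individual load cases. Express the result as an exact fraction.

Load 1 — point force P=2 kN at a=24/5 m (b=L-a=36/5):
  θ_1 = -Pb²x(2aL-(3a+b)x)/(2L³EI)  [x≤a] = -2·(36/5)²·4·(2·(24/5)·12-(3·(24/5)+(36/5))·4)/(2·12³·100000) = -27/781250 rad
Load 2 — point force P=16 kN at a=3 m (b=L-a=9):
  θ_2 = Pa²(L-x)(2bL-(3b+a)(L-x))/(2L³EI)  [x>a] = 16·3²·(12-4)·(2·9·12-(3·9+3)·(12-4))/(2·12³·100000) = -1/12500 rad
Load 3 — uniform load w=-14 kN/m over full span:
  θ_3 = -wx(L-x)(L-2x)/(12EI) = -(-14)·4·(12-4)·(12-2·4)/(12·100000) = 14/9375 rad
Superposition: θ = Σ θ_i = 6463/4687500 rad ≈ 0.001379 rad

θ(4) = 6463/4687500 rad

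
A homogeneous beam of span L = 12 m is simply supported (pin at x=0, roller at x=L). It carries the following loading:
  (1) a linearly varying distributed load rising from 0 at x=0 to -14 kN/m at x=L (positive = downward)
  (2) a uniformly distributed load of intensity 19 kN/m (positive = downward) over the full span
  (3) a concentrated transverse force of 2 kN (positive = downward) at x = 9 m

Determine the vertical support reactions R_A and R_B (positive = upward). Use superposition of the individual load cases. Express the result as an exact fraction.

Load 1 — triangular load w₀=-14 kN/m (0→w₀ over full span):
  R_A = w₀L/6 = (-14)·12/6 = -28 kN
  R_B = w₀L/3 = (-14)·12/3 = -56 kN
Load 2 — uniform load w=19 kN/m over full span:
  R_A = wL/2 = 19·12/2 = 114 kN
  R_B = wL/2 = 19·12/2 = 114 kN
Load 3 — point force P=2 kN at a=9 m (b=L-a=3):
  R_A = Pb/L = 2·3/12 = 1/2 kN
  R_B = Pa/L = 2·9/12 = 3/2 kN
Superposition: R_A = 173/2 kN, R_B = 119/2 kN

R_A = 173/2 kN, R_B = 119/2 kN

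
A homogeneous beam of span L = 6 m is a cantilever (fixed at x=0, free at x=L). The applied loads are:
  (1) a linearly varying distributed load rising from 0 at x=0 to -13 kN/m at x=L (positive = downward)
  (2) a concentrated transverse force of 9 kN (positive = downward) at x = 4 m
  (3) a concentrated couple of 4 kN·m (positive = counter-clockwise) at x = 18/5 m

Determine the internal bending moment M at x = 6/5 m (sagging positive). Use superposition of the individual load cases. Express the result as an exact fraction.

Load 1 — triangular load w₀=-13 kN/m (0→w₀ over full span):
  M_1 = w₀Lx/2 - w₀L²/3 - w₀x³/(6L) = (-13)·6·(6/5)/2 - (-13)·6²/3 - (-13)·(6/5)³/(6·6) = 13728/125 kN·m
Load 2 — point force P=9 kN at a=4 m (b=L-a=2):
  M_2 = -P(a-x)  [x≤a] = -9·(4-(6/5)) = -126/5 kN·m
Load 3 — applied couple M₀=4 kN·m at a=18/5 m (b=L-a=12/5):
  M_3 = M₀  [x≤a] = 4 = 4 kN·m
Superposition: M = Σ M_i = 11078/125 kN·m ≈ 88.624000 kN·m

M(6/5) = 11078/125 kN·m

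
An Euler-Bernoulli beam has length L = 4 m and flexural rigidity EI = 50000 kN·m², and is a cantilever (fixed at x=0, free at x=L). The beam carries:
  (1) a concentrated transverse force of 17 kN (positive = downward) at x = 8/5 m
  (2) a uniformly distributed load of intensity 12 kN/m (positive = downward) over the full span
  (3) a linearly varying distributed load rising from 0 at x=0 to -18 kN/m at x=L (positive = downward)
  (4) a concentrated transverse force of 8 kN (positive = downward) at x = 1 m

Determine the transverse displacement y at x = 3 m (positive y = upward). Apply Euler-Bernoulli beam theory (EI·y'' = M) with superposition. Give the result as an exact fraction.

Load 1 — point force P=17 kN at a=8/5 m (b=L-a=12/5):
  y_1 = -Pa²(3x-a)/(6EI)  [x>a] = -17·(8/5)²·(3·3-(8/5))/(6·50000) = -1258/1171875 m
Load 2 — uniform load w=12 kN/m over full span:
  y_2 = -wx²(x²-4Lx+6L²)/(24EI) = -12·3²·(3²-4·4·3+6·4²)/(24·50000) = -513/100000 m
Load 3 — triangular load w₀=-18 kN/m (0→w₀ over full span):
  y_3 = (w₀Lx³/12-w₀L²x²/6-w₀x⁵/(120L))/EI = ((-18)·4·3³/12-(-18)·4²·3²/6-(-18)·3⁵/(120·4))/50000 = 22329/4000000 m
Load 4 — point force P=8 kN at a=1 m (b=L-a=3):
  y_4 = -Pa²(3x-a)/(6EI)  [x>a] = -8·1²·(3·3-1)/(6·50000) = -2/9375 m
Superposition: y = Σ y_i = -250373/300000000 m ≈ -0.000835 m

y(3) = -250373/300000000 m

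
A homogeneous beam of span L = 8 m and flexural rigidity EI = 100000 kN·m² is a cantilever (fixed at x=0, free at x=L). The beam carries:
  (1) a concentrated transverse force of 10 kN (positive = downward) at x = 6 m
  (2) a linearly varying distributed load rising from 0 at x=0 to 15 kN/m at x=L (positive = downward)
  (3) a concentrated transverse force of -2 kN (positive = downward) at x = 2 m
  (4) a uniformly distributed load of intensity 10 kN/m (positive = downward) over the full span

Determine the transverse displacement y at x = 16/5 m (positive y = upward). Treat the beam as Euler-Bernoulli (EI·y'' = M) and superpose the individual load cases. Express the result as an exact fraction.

y(16/5) = -3285469/117187500 m

Load 1 — point force P=10 kN at a=6 m (b=L-a=2):
  y_1 = -Px²(3a-x)/(6EI)  [x≤a] = -10·(16/5)²·(3·6-(16/5))/(6·100000) = -592/234375 m
Load 2 — triangular load w₀=15 kN/m (0→w₀ over full span):
  y_2 = (w₀Lx³/12-w₀L²x²/6-w₀x⁵/(120L))/EI = (15·8·(16/5)³/12-15·8²·(16/5)²/6-15·(16/5)⁵/(120·8))/100000 = -128512/9765625 m
Load 3 — point force P=-2 kN at a=2 m (b=L-a=6):
  y_3 = -Pa²(3x-a)/(6EI)  [x>a] = -(-2)·2²·(3·(16/5)-2)/(6·100000) = 19/187500 m
Load 4 — uniform load w=10 kN/m over full span:
  y_4 = -wx²(x²-4Lx+6L²)/(24EI) = -10·(16/5)²·((16/5)²-4·8·(16/5)+6·8²)/(24·100000) = -4864/390625 m
Superposition: y = Σ y_i = -3285469/117187500 m ≈ -0.028036 m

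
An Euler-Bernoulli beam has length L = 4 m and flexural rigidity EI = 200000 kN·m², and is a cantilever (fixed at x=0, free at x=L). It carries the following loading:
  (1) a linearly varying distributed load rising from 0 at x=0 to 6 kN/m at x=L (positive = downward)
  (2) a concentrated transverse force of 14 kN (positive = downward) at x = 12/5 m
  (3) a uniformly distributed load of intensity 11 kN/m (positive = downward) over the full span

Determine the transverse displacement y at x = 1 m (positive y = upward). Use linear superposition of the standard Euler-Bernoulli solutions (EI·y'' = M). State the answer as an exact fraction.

Load 1 — triangular load w₀=6 kN/m (0→w₀ over full span):
  y_1 = (w₀Lx³/12-w₀L²x²/6-w₀x⁵/(120L))/EI = (6·4·1³/12-6·4²·1²/6-6·1⁵/(120·4))/200000 = -1121/16000000 m
Load 2 — point force P=14 kN at a=12/5 m (b=L-a=8/5):
  y_2 = -Px²(3a-x)/(6EI)  [x≤a] = -14·1²·(3·(12/5)-1)/(6·200000) = -217/3000000 m
Load 3 — uniform load w=11 kN/m over full span:
  y_3 = -wx²(x²-4Lx+6L²)/(24EI) = -11·1²·(1²-4·4·1+6·4²)/(24·200000) = -297/1600000 m
Superposition: y = Σ y_i = -3149/9600000 m ≈ -0.000328 m

y(1) = -3149/9600000 m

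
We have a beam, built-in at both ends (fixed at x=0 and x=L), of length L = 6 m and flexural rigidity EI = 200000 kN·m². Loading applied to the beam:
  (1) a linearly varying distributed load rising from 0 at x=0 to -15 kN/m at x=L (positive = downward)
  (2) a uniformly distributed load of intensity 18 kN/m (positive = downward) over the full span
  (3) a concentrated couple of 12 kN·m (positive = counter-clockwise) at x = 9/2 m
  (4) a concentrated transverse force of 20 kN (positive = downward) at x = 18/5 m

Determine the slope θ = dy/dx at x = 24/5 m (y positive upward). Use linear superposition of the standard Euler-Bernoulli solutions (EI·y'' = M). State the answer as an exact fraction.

Load 1 — triangular load w₀=-15 kN/m (0→w₀ over full span):
  θ_1 = -w₀(2x(L-x)(L-2x)(x+2L)+x²(L-x)²)/(120LEI) = -(-15)·(2·(24/5)·(6-(24/5))·(6-2·(24/5))·((24/5)+2·6)+(24/5)²·(6-(24/5))²)/(120·6·200000) = -27/390625 rad
Load 2 — uniform load w=18 kN/m over full span:
  θ_2 = -wx(L-x)(L-2x)/(12EI) = -18·(24/5)·(6-(24/5))·(6-2·(24/5))/(12·200000) = 243/1562500 rad
Load 3 — applied couple M₀=12 kN·m at a=9/2 m (b=L-a=3/2):
  θ_3 = (R_Ax²/2 - M_Ax - M₀(x-a))/EI  [x>a] with R_A=9/4, M_A=15/4 = ((9/4)·(24/5)²/2 - (15/4)·(24/5) - 12·((24/5)-(9/2)))/200000 = 27/1250000 rad
Load 4 — point force P=20 kN at a=18/5 m (b=L-a=12/5):
  θ_4 = Pa²(L-x)(2bL-(3b+a)(L-x))/(2L³EI)  [x>a] = 20·(18/5)²·(6-(24/5))·(2·(12/5)·6-(3·(12/5)+(18/5))·(6-(24/5)))/(2·6³·200000) = 891/15625000 rad
Superposition: θ = Σ θ_i = 5157/31250000 rad ≈ 0.000165 rad

θ(24/5) = 5157/31250000 rad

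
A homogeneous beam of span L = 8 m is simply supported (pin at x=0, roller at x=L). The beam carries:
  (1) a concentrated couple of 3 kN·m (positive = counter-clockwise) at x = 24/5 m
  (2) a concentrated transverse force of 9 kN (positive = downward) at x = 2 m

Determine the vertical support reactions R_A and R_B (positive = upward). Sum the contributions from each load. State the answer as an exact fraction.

Load 1 — applied couple M₀=3 kN·m at a=24/5 m (b=L-a=16/5):
  R_A = M₀/L = 3/8 kN
  R_B = -M₀/L = -3/8 kN
Load 2 — point force P=9 kN at a=2 m (b=L-a=6):
  R_A = Pb/L = 9·6/8 = 27/4 kN
  R_B = Pa/L = 9·2/8 = 9/4 kN
Superposition: R_A = 57/8 kN, R_B = 15/8 kN

R_A = 57/8 kN, R_B = 15/8 kN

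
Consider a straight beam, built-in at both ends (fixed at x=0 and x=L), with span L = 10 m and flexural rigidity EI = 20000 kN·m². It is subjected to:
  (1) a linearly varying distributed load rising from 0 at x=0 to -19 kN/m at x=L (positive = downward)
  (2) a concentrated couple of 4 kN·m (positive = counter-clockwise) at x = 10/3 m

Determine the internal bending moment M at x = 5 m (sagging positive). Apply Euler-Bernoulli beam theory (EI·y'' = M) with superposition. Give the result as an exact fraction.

Load 1 — triangular load w₀=-19 kN/m (0→w₀ over full span):
  M_1 = 3w₀Lx/20 - w₀L²/30 - w₀x³/(6L) = 3·(-19)·10·5/20 - (-19)·10²/30 - (-19)·5³/(6·10) = -475/12 kN·m
Load 2 — applied couple M₀=4 kN·m at a=10/3 m (b=L-a=20/3):
  M_2 = R_Ax - M_A - M₀  [x>a] with R_A=8/15, M_A=0 = (8/15)·5 - 0 - 4 = -4/3 kN·m
Superposition: M = Σ M_i = -491/12 kN·m ≈ -40.916667 kN·m

M(5) = -491/12 kN·m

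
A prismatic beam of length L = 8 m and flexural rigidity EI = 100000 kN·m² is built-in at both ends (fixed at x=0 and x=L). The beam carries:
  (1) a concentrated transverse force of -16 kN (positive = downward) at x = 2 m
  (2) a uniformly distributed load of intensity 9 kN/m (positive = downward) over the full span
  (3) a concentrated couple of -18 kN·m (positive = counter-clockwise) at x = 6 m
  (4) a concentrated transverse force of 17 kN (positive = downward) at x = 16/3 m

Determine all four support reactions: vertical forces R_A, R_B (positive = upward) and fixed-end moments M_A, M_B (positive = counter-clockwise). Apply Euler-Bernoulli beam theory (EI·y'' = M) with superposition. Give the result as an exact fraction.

Load 1 — point force P=-16 kN at a=2 m (b=L-a=6):
  R_A = Pb²(3a+b)/L³ = (-16)·6²·(3·2+6)/8³ = -27/2 kN
  M_A = Pab²/L² = (-16)·2·6²/8² = -18 kN·m
  R_B = Pa²(a+3b)/L³ = (-16)·2²·(2+3·6)/8³ = -5/2 kN
  M_B = -Pa²b/L² = -(-16)·2²·6/8² = 6 kN·m
Load 2 — uniform load w=9 kN/m over full span:
  R_A = wL/2 = 9·8/2 = 36 kN
  M_A = wL²/12 = 9·8²/12 = 48 kN·m
  R_B = wL/2 = 9·8/2 = 36 kN
  M_B = -wL²/12 = -9·8²/12 = -48 kN·m
Load 3 — applied couple M₀=-18 kN·m at a=6 m (b=L-a=2):
  R_A = 6M₀ab/L³ = 6·(-18)·6·2/8³ = -81/32 kN
  M_A = M₀b(2a-b)/L² = (-18)·2·(2·6-2)/8² = -45/8 kN·m
  R_B = -6M₀ab/L³ = -6·(-18)·6·2/8³ = 81/32 kN
  M_B = M₀a(2b-a)/L² = (-18)·6·(2·2-6)/8² = 27/8 kN·m
Load 4 — point force P=17 kN at a=16/3 m (b=L-a=8/3):
  R_A = Pb²(3a+b)/L³ = 17·(8/3)²·(3·(16/3)+(8/3))/8³ = 119/27 kN
  M_A = Pab²/L² = 17·(16/3)·(8/3)²/8² = 272/27 kN·m
  R_B = Pa²(a+3b)/L³ = 17·(16/3)²·((16/3)+3·(8/3))/8³ = 340/27 kN
  M_B = -Pa²b/L² = -17·(16/3)²·(8/3)/8² = -544/27 kN·m
Superposition: R_A = 21061/864 kN, M_A = 7441/216 kN·m, R_B = 42011/864 kN, M_B = -12695/216 kN·m

R_A = 21061/864 kN, M_A = 7441/216 kN·m, R_B = 42011/864 kN, M_B = -12695/216 kN·m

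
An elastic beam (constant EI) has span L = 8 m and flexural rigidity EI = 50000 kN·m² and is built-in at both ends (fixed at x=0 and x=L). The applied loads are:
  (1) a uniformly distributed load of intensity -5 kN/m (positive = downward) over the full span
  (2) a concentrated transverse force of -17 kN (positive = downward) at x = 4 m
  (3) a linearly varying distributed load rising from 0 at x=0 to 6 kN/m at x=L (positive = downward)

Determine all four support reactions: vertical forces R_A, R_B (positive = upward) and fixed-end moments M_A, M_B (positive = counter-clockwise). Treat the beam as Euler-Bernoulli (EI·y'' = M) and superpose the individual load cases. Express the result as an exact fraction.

Load 1 — uniform load w=-5 kN/m over full span:
  R_A = wL/2 = (-5)·8/2 = -20 kN
  M_A = wL²/12 = (-5)·8²/12 = -80/3 kN·m
  R_B = wL/2 = (-5)·8/2 = -20 kN
  M_B = -wL²/12 = -(-5)·8²/12 = 80/3 kN·m
Load 2 — point force P=-17 kN at a=4 m (b=L-a=4):
  R_A = Pb²(3a+b)/L³ = (-17)·4²·(3·4+4)/8³ = -17/2 kN
  M_A = Pab²/L² = (-17)·4·4²/8² = -17 kN·m
  R_B = Pa²(a+3b)/L³ = (-17)·4²·(4+3·4)/8³ = -17/2 kN
  M_B = -Pa²b/L² = -(-17)·4²·4/8² = 17 kN·m
Load 3 — triangular load w₀=6 kN/m (0→w₀ over full span):
  R_A = 3w₀L/20 = 3·6·8/20 = 36/5 kN
  M_A = w₀L²/30 = 6·8²/30 = 64/5 kN·m
  R_B = 7w₀L/20 = 7·6·8/20 = 84/5 kN
  M_B = -w₀L²/20 = -6·8²/20 = -96/5 kN·m
Superposition: R_A = -213/10 kN, M_A = -463/15 kN·m, R_B = -117/10 kN, M_B = 367/15 kN·m

R_A = -213/10 kN, M_A = -463/15 kN·m, R_B = -117/10 kN, M_B = 367/15 kN·m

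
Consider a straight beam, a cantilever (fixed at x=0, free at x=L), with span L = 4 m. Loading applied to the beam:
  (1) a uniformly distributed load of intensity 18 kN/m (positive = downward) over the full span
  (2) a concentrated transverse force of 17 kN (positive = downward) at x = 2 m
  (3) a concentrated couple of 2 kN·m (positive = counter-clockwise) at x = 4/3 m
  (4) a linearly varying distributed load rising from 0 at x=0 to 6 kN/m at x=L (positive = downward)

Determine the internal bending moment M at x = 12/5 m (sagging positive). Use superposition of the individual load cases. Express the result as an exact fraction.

Load 1 — uniform load w=18 kN/m over full span:
  M_1 = -w(L-x)²/2 = -18·(4-(12/5))²/2 = -576/25 kN·m
Load 2 — point force P=17 kN at a=2 m (b=L-a=2):
  M_2 = 0  [x>a] = 0 kN·m
Load 3 — applied couple M₀=2 kN·m at a=4/3 m (b=L-a=8/3):
  M_3 = 0  [x>a] = 0 kN·m
Load 4 — triangular load w₀=6 kN/m (0→w₀ over full span):
  M_4 = w₀Lx/2 - w₀L²/3 - w₀x³/(6L) = 6·4·(12/5)/2 - 6·4²/3 - 6·(12/5)³/(6·4) = -832/125 kN·m
Superposition: M = Σ M_i = -3712/125 kN·m ≈ -29.696000 kN·m

M(12/5) = -3712/125 kN·m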